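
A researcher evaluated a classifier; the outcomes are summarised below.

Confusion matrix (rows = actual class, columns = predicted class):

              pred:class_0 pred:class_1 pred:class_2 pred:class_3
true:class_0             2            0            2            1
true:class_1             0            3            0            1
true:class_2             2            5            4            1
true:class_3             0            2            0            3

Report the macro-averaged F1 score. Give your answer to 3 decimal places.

Per-class F1 score (2·TP/(2·TP+FP+FN)):
  class_0: TP=2, FP=0+2+0=2, FN=0+2+1=3 → 4/9 = 0.4444
  class_1: TP=3, FP=0+5+2=7, FN=0+0+1=1 → 6/14 = 0.4286
  class_2: TP=4, FP=2+0+0=2, FN=2+5+1=8 → 8/18 = 0.4444
  class_3: TP=3, FP=1+1+1=3, FN=0+2+0=2 → 6/11 = 0.5455
Macro-F1 score = mean = (0.4444 + 0.4286 + 0.4444 + 0.5455) / 4 = 0.466

0.466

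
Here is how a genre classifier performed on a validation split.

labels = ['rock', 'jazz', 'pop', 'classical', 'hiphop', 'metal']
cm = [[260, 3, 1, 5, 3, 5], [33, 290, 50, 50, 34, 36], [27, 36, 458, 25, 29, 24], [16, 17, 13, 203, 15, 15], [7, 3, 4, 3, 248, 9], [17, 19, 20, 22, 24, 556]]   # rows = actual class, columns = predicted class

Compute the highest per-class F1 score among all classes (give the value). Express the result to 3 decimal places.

0.853

Per-class F1 score (2·TP/(2·TP+FP+FN)):
  rock: TP=260, FP=33+27+16+7+17=100, FN=3+1+5+3+5=17 → 520/637 = 0.8163
  jazz: TP=290, FP=3+36+17+3+19=78, FN=33+50+50+34+36=203 → 580/861 = 0.6736
  pop: TP=458, FP=1+50+13+4+20=88, FN=27+36+25+29+24=141 → 916/1145 = 0.8000
  classical: TP=203, FP=5+50+25+3+22=105, FN=16+17+13+15+15=76 → 406/587 = 0.6917
  hiphop: TP=248, FP=3+34+29+15+24=105, FN=7+3+4+3+9=26 → 496/627 = 0.7911
  metal: TP=556, FP=5+36+24+15+9=89, FN=17+19+20+22+24=102 → 1112/1303 = 0.8534
Highest is class 'metal' with F1 score = 0.853.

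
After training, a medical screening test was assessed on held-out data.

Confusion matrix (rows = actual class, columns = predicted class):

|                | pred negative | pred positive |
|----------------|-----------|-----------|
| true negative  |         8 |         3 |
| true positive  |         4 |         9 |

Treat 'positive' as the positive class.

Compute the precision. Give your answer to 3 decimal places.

0.750

Precision = TP/(TP+FP) = 9/(9+3) = 9/12 = 0.750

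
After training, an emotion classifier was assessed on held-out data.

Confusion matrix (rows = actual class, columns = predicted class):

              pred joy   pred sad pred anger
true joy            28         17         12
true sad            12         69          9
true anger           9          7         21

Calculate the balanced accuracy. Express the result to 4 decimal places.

Balanced accuracy = mean of per-class recall.
  joy: recall = 28/57 = 0.49123
  sad: recall = 69/90 = 0.76667
  anger: recall = 21/37 = 0.56757
Mean = (0.49123 + 0.76667 + 0.56757) / 3 = 0.6085

0.6085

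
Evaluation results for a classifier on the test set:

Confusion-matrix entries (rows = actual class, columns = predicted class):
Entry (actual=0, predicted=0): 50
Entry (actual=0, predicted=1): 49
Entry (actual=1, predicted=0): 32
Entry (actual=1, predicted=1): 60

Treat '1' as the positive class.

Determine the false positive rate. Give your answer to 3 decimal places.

FPR = FP/(FP+TN) = 49/(49+50) = 0.495

0.495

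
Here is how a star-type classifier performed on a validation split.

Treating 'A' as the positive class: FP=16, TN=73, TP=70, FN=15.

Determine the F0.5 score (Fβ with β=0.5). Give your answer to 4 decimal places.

0.8159

Fβ = (1+β²)·TP / ((1+β²)·TP + β²·FN + FP), with β²=1/4
= 1.25·70 / (1.25·70 + 0.25·15 + 16) = 0.8159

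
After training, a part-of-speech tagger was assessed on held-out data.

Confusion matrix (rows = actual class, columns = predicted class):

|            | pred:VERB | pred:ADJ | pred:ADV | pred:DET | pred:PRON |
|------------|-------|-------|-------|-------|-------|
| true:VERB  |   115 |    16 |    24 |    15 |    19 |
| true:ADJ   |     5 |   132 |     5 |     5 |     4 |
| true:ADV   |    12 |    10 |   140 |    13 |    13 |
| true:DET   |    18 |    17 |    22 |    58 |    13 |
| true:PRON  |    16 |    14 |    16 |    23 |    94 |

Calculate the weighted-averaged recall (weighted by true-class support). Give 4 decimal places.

Per-class recall (TP/(TP+FN)):
  VERB: TP=115, FN=16+24+15+19=74 → 115/189 = 0.60847
  ADJ: TP=132, FN=5+5+5+4=19 → 132/151 = 0.87417
  ADV: TP=140, FN=12+10+13+13=48 → 140/188 = 0.74468
  DET: TP=58, FN=18+17+22+13=70 → 58/128 = 0.45313
  PRON: TP=94, FN=16+14+16+23=69 → 94/163 = 0.57669
Weighted-recall = Σ (supportᵢ/N)·recallᵢ with N=819: (189/819)·0.60847 + (151/819)·0.87417 + (188/819)·0.74468 + (128/819)·0.45313 + (163/819)·0.57669 = 0.6581

0.6581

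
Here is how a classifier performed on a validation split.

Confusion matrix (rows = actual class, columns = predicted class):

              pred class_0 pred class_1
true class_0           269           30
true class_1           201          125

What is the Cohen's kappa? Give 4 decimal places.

Observed agreement pₒ = trace/N = 394/625 = 0.63040
Expected agreement pₑ = Σ (rowᵢ·colᵢ)/N² = (299·470 + 326·155)/625² = 0.48911
κ = (pₒ − pₑ)/(1 − pₑ) = (0.63040 − 0.48911)/(1 − 0.48911) = 0.2766

0.2766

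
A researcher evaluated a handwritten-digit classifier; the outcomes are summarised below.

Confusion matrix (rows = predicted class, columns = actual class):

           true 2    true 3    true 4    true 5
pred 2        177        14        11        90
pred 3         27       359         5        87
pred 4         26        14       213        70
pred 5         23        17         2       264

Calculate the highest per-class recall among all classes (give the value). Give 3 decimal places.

0.922

Per-class recall (TP/(TP+FN)):
  2: TP=177, FN=27+26+23=76 → 177/253 = 0.6996
  3: TP=359, FN=14+14+17=45 → 359/404 = 0.8886
  4: TP=213, FN=11+5+2=18 → 213/231 = 0.9221
  5: TP=264, FN=90+87+70=247 → 264/511 = 0.5166
Highest is class '4' with recall = 0.922.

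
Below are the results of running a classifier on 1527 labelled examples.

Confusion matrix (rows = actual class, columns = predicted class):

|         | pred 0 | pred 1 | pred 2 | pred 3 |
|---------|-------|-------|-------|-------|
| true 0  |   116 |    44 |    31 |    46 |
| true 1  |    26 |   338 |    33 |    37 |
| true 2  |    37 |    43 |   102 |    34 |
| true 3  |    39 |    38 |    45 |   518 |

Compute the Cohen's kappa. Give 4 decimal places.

0.5749

Observed agreement pₒ = trace/N = 1074/1527 = 0.70334
Expected agreement pₑ = Σ (rowᵢ·colᵢ)/N² = (237·218 + 434·463 + 216·211 + 640·635)/1527² = 0.30217
κ = (pₒ − pₑ)/(1 − pₑ) = (0.70334 − 0.30217)/(1 − 0.30217) = 0.5749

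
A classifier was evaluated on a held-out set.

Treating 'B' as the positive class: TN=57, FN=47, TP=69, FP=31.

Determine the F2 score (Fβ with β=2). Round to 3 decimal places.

Fβ = (1+β²)·TP / ((1+β²)·TP + β²·FN + FP), with β²=4
= 5·69 / (5·69 + 4·47 + 31) = 0.612

0.612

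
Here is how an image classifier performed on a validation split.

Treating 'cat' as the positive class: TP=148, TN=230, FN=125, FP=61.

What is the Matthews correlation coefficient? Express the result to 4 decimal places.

0.3441

MCC = (TP·TN − FP·FN) / √((TP+FP)(TP+FN)(TN+FP)(TN+FN))
Numerator = 148·230 − 61·125 = 26415
Denominator = √(209·273·291·355) = √5894273385 = 76774.1713
MCC = 26415 / 76774.1713 = 0.3441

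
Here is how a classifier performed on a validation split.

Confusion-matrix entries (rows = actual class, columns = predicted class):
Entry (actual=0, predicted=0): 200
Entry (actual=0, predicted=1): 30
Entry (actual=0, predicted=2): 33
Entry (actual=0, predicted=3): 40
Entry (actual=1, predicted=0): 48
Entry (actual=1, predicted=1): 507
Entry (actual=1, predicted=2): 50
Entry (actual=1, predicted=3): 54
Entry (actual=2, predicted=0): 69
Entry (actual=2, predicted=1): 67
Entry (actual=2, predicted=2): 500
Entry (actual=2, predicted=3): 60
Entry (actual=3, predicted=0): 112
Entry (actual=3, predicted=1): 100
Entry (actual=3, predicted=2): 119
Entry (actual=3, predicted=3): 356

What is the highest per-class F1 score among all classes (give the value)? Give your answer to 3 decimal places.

0.744

Per-class F1 score (2·TP/(2·TP+FP+FN)):
  0: TP=200, FP=48+69+112=229, FN=30+33+40=103 → 400/732 = 0.5464
  1: TP=507, FP=30+67+100=197, FN=48+50+54=152 → 1014/1363 = 0.7439
  2: TP=500, FP=33+50+119=202, FN=69+67+60=196 → 1000/1398 = 0.7153
  3: TP=356, FP=40+54+60=154, FN=112+100+119=331 → 712/1197 = 0.5948
Highest is class '1' with F1 score = 0.744.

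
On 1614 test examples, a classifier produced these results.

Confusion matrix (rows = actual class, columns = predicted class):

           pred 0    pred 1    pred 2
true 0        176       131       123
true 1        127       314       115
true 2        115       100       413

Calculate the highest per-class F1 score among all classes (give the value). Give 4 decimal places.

Per-class F1 score (2·TP/(2·TP+FP+FN)):
  0: TP=176, FP=127+115=242, FN=131+123=254 → 352/848 = 0.41509
  1: TP=314, FP=131+100=231, FN=127+115=242 → 628/1101 = 0.57039
  2: TP=413, FP=123+115=238, FN=115+100=215 → 826/1279 = 0.64582
Highest is class '2' with F1 score = 0.6458.

0.6458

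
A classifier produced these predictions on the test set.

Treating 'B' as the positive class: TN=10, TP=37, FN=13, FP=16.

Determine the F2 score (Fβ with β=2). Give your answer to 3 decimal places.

Fβ = (1+β²)·TP / ((1+β²)·TP + β²·FN + FP), with β²=4
= 5·37 / (5·37 + 4·13 + 16) = 0.731

0.731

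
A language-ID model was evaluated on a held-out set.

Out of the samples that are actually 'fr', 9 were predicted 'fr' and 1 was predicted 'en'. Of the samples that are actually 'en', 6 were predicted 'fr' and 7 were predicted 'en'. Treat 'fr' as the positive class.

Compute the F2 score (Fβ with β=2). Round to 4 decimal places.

Fβ = (1+β²)·TP / ((1+β²)·TP + β²·FN + FP), with β²=4
= 5·9 / (5·9 + 4·1 + 6) = 0.8182

0.8182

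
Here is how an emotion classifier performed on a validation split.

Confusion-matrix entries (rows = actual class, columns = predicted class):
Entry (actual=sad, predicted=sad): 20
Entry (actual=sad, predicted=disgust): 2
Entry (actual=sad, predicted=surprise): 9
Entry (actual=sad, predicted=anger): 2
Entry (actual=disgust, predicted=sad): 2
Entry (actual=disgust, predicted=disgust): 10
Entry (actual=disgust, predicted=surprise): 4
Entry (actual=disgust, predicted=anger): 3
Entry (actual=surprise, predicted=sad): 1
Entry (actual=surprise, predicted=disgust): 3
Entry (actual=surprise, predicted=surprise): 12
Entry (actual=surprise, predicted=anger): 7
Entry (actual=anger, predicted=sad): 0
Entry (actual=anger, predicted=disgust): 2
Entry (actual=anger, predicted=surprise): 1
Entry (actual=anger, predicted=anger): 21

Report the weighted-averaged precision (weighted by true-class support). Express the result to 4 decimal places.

Per-class precision (TP/(TP+FP)):
  sad: TP=20, FP=2+1+0=3 → 20/23 = 0.86957
  disgust: TP=10, FP=2+3+2=7 → 10/17 = 0.58824
  surprise: TP=12, FP=9+4+1=14 → 12/26 = 0.46154
  anger: TP=21, FP=2+3+7=12 → 21/33 = 0.63636
Weighted-precision = Σ (supportᵢ/N)·precisionᵢ with N=99: (33/99)·0.86957 + (19/99)·0.58824 + (23/99)·0.46154 + (24/99)·0.63636 = 0.6642

0.6642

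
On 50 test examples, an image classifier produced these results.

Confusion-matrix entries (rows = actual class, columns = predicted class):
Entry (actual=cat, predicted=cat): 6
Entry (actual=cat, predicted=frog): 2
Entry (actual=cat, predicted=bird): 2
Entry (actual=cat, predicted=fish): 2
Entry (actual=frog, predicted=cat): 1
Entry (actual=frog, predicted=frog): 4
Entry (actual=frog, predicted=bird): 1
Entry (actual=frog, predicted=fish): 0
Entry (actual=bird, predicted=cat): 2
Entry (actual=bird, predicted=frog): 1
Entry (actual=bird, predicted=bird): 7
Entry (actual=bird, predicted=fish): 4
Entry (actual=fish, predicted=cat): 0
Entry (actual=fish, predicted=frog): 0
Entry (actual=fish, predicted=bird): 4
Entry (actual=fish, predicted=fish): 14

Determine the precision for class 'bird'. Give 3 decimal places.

0.500

precision = TP/(TP+FP).
bird: TP=7, FP=2+1+4=7 → 7/14 = 0.5000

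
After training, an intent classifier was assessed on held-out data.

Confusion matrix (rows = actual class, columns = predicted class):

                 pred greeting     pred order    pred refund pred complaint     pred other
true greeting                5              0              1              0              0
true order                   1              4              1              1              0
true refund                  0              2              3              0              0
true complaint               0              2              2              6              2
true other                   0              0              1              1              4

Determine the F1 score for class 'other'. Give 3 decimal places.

0.667

Take TP from the diagonal, FP from the rest of the 'other' prediction marginal, FN from the rest of the 'other' actual marginal.
F1 score = 2·TP/(2·TP+FP+FN).
other: TP=4, FP=0+0+0+2=2, FN=0+0+1+1=2 → 8/12 = 0.6667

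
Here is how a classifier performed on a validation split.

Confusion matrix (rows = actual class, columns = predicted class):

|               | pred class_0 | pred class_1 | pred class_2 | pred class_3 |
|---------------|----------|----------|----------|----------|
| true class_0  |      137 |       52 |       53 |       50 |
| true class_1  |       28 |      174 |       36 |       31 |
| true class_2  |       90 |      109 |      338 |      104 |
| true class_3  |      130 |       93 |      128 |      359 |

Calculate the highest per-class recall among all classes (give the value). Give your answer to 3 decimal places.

Per-class recall (TP/(TP+FN)):
  class_0: TP=137, FN=52+53+50=155 → 137/292 = 0.4692
  class_1: TP=174, FN=28+36+31=95 → 174/269 = 0.6468
  class_2: TP=338, FN=90+109+104=303 → 338/641 = 0.5273
  class_3: TP=359, FN=130+93+128=351 → 359/710 = 0.5056
Highest is class 'class_1' with recall = 0.647.

0.647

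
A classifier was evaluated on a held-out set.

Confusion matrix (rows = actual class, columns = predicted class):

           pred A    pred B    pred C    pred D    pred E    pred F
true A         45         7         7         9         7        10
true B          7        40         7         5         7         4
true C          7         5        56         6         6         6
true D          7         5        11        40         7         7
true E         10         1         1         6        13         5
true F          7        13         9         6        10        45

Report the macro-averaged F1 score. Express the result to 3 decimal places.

0.519

Per-class F1 score (2·TP/(2·TP+FP+FN)):
  A: TP=45, FP=7+7+7+10+7=38, FN=7+7+9+7+10=40 → 90/168 = 0.5357
  B: TP=40, FP=7+5+5+1+13=31, FN=7+7+5+7+4=30 → 80/141 = 0.5674
  C: TP=56, FP=7+7+11+1+9=35, FN=7+5+6+6+6=30 → 112/177 = 0.6328
  D: TP=40, FP=9+5+6+6+6=32, FN=7+5+11+7+7=37 → 80/149 = 0.5369
  E: TP=13, FP=7+7+6+7+10=37, FN=10+1+1+6+5=23 → 26/86 = 0.3023
  F: TP=45, FP=10+4+6+7+5=32, FN=7+13+9+6+10=45 → 90/167 = 0.5389
Macro-F1 score = mean = (0.5357 + 0.5674 + 0.6328 + 0.5369 + 0.3023 + 0.5389) / 6 = 0.519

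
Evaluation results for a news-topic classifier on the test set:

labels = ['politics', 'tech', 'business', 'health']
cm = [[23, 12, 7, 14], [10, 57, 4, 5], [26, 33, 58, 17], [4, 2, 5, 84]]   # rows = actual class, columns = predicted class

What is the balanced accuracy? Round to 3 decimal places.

Balanced accuracy = mean of per-class recall.
  politics: recall = 23/56 = 0.4107
  tech: recall = 57/76 = 0.7500
  business: recall = 58/134 = 0.4328
  health: recall = 84/95 = 0.8842
Mean = (0.4107 + 0.7500 + 0.4328 + 0.8842) / 4 = 0.619

0.619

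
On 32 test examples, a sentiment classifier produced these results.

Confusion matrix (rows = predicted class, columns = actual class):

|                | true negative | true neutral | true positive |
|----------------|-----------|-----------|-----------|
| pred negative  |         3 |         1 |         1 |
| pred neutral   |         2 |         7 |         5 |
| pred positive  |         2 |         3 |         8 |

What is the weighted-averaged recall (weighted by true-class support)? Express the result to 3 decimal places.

0.563

Per-class recall (TP/(TP+FN)):
  negative: TP=3, FN=2+2=4 → 3/7 = 0.4286
  neutral: TP=7, FN=1+3=4 → 7/11 = 0.6364
  positive: TP=8, FN=1+5=6 → 8/14 = 0.5714
Weighted-recall = Σ (supportᵢ/N)·recallᵢ with N=32: (7/32)·0.4286 + (11/32)·0.6364 + (14/32)·0.5714 = 0.563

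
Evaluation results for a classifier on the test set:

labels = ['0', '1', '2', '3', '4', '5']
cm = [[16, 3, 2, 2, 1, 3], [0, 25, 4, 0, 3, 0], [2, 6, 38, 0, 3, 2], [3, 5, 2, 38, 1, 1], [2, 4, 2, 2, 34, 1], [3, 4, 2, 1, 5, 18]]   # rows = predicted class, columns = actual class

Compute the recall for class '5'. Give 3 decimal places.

0.720

Take TP from the diagonal, FP from the rest of the '5' prediction marginal, FN from the rest of the '5' actual marginal.
recall = TP/(TP+FN).
5: TP=18, FN=3+0+2+1+1=7 → 18/25 = 0.7200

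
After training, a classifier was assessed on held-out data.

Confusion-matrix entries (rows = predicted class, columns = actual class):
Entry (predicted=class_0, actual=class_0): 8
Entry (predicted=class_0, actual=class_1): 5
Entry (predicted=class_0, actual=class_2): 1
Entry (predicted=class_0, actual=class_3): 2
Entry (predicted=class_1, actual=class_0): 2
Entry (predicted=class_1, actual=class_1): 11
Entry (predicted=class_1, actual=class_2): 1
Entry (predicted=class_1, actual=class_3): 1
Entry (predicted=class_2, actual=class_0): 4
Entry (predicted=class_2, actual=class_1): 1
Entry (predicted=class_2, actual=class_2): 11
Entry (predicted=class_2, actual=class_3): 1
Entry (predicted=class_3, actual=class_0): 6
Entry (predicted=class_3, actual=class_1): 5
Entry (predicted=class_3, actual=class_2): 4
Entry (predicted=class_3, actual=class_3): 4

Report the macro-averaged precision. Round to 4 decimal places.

0.5227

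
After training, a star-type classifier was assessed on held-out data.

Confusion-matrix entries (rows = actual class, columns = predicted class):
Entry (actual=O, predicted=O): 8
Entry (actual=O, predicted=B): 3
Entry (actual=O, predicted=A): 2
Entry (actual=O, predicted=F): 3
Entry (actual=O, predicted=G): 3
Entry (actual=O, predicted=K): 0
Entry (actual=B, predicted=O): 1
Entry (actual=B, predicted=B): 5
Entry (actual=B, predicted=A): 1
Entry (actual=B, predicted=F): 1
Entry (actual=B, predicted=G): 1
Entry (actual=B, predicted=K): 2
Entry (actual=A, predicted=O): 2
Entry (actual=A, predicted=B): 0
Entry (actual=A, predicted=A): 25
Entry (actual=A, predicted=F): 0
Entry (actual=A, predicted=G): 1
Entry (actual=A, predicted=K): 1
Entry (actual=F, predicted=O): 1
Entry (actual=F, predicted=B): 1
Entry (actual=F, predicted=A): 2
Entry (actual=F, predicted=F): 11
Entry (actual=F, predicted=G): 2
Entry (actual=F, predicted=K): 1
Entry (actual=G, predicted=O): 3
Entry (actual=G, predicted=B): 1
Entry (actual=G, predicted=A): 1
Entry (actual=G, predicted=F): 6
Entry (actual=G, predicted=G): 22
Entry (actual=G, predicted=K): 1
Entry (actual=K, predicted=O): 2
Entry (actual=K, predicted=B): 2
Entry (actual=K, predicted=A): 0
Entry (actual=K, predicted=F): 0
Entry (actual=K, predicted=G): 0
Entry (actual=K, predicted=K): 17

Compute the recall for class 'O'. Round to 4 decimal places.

0.4211

recall = TP/(TP+FN).
O: TP=8, FN=3+2+3+3+0=11 → 8/19 = 0.42105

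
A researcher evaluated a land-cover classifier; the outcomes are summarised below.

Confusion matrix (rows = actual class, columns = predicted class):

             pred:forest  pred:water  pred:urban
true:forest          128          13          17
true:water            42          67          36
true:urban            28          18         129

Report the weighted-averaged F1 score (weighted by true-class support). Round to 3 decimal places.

Per-class F1 score (2·TP/(2·TP+FP+FN)):
  forest: TP=128, FP=42+28=70, FN=13+17=30 → 256/356 = 0.7191
  water: TP=67, FP=13+18=31, FN=42+36=78 → 134/243 = 0.5514
  urban: TP=129, FP=17+36=53, FN=28+18=46 → 258/357 = 0.7227
Weighted-F1 score = Σ (supportᵢ/N)·F1 scoreᵢ with N=478: (158/478)·0.7191 + (145/478)·0.5514 + (175/478)·0.7227 = 0.670

0.670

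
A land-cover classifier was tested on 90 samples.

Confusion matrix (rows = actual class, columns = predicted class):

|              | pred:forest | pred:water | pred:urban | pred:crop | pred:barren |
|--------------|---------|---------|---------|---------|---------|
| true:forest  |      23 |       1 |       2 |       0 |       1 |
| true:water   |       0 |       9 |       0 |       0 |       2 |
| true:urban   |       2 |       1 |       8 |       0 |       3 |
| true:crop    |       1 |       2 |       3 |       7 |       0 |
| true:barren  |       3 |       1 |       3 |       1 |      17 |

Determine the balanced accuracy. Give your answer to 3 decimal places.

0.692

Balanced accuracy = mean of per-class recall.
  forest: recall = 23/27 = 0.8519
  water: recall = 9/11 = 0.8182
  urban: recall = 8/14 = 0.5714
  crop: recall = 7/13 = 0.5385
  barren: recall = 17/25 = 0.6800
Mean = (0.8519 + 0.8182 + 0.5714 + 0.5385 + 0.6800) / 5 = 0.692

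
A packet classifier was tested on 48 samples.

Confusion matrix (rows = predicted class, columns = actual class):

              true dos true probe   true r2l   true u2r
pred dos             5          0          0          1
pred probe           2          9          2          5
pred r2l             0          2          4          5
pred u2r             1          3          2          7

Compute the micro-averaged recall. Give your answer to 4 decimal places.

Micro-averaging pools counts across classes: ΣTP=25, ΣFP=23, ΣFN=23.
Micro-recall = TP/(TP+FN) on pooled counts = 0.5208 (equals overall accuracy in single-label multiclass).

0.5208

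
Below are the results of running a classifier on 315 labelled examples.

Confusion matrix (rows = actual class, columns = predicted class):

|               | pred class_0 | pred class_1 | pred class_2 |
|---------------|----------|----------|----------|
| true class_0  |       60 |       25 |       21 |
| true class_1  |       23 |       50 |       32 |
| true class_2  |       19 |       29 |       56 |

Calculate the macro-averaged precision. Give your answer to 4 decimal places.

Per-class precision (TP/(TP+FP)):
  class_0: TP=60, FP=23+19=42 → 60/102 = 0.58824
  class_1: TP=50, FP=25+29=54 → 50/104 = 0.48077
  class_2: TP=56, FP=21+32=53 → 56/109 = 0.51376
Macro-precision = mean = (0.58824 + 0.48077 + 0.51376) / 3 = 0.5276

0.5276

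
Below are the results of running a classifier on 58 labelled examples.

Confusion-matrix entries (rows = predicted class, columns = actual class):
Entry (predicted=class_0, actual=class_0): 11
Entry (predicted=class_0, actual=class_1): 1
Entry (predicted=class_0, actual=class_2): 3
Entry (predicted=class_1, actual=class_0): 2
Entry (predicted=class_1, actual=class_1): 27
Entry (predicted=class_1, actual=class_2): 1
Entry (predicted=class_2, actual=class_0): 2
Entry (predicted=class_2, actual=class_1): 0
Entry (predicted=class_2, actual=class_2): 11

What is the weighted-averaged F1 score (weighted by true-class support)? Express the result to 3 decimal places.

Per-class F1 score (2·TP/(2·TP+FP+FN)):
  class_0: TP=11, FP=1+3=4, FN=2+2=4 → 22/30 = 0.7333
  class_1: TP=27, FP=2+1=3, FN=1+0=1 → 54/58 = 0.9310
  class_2: TP=11, FP=2+0=2, FN=3+1=4 → 22/28 = 0.7857
Weighted-F1 score = Σ (supportᵢ/N)·F1 scoreᵢ with N=58: (15/58)·0.7333 + (28/58)·0.9310 + (15/58)·0.7857 = 0.842

0.842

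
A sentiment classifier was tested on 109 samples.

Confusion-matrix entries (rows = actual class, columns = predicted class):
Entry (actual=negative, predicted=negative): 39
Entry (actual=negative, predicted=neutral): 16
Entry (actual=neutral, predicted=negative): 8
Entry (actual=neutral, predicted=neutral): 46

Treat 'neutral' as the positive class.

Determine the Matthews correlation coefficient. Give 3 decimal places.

0.566

MCC = (TP·TN − FP·FN) / √((TP+FP)(TP+FN)(TN+FP)(TN+FN))
Numerator = 46·39 − 16·8 = 1666
Denominator = √(62·54·55·47) = √8654580 = 2941.8668
MCC = 1666 / 2941.8668 = 0.566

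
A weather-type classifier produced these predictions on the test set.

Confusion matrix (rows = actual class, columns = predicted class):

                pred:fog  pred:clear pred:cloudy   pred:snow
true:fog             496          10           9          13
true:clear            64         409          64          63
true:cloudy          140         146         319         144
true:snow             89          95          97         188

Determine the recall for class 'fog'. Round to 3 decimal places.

0.939

recall = TP/(TP+FN).
fog: TP=496, FN=10+9+13=32 → 496/528 = 0.9394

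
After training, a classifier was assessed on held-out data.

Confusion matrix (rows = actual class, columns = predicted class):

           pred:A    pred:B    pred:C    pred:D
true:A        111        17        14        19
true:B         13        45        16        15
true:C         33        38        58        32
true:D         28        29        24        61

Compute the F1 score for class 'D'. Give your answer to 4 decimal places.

0.4535

One-vs-rest for 'D': TP = diagonal; FP = other classes predicted 'D'; FN = 'D' predicted as other.
F1 score = 2·TP/(2·TP+FP+FN).
D: TP=61, FP=19+15+32=66, FN=28+29+24=81 → 122/269 = 0.45353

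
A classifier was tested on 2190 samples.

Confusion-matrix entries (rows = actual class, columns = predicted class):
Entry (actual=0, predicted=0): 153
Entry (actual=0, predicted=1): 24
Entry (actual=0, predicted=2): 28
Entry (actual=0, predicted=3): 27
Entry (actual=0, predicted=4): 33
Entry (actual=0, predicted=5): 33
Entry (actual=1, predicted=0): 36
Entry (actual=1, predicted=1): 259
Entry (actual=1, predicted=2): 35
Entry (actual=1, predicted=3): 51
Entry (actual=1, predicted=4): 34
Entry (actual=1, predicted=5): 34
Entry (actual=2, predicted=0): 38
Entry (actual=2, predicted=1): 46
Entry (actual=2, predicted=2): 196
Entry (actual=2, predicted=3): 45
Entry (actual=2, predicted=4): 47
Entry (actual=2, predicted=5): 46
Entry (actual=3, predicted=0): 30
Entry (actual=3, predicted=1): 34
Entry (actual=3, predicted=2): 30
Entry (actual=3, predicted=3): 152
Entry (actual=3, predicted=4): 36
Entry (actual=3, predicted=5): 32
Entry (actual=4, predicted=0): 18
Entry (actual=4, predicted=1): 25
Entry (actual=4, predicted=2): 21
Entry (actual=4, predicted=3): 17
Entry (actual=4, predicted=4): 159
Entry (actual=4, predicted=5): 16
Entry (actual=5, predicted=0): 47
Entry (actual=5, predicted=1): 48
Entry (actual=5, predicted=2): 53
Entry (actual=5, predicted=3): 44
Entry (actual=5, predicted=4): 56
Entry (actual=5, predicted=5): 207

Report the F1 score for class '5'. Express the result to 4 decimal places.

Take TP from the diagonal, FP from the rest of the '5' prediction marginal, FN from the rest of the '5' actual marginal.
F1 score = 2·TP/(2·TP+FP+FN).
5: TP=207, FP=33+34+46+32+16=161, FN=47+48+53+44+56=248 → 414/823 = 0.50304

0.5030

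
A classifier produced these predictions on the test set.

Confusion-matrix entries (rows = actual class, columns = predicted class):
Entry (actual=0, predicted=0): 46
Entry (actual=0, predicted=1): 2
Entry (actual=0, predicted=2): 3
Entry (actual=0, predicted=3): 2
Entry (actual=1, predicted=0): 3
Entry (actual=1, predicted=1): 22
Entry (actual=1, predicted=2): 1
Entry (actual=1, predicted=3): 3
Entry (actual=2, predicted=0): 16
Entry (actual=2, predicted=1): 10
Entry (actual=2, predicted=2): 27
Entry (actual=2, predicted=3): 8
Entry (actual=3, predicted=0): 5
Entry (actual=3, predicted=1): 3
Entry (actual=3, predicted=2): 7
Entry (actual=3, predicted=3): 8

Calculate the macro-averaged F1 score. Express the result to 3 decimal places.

Per-class F1 score (2·TP/(2·TP+FP+FN)):
  0: TP=46, FP=3+16+5=24, FN=2+3+2=7 → 92/123 = 0.7480
  1: TP=22, FP=2+10+3=15, FN=3+1+3=7 → 44/66 = 0.6667
  2: TP=27, FP=3+1+7=11, FN=16+10+8=34 → 54/99 = 0.5455
  3: TP=8, FP=2+3+8=13, FN=5+3+7=15 → 16/44 = 0.3636
Macro-F1 score = mean = (0.7480 + 0.6667 + 0.5455 + 0.3636) / 4 = 0.581

0.581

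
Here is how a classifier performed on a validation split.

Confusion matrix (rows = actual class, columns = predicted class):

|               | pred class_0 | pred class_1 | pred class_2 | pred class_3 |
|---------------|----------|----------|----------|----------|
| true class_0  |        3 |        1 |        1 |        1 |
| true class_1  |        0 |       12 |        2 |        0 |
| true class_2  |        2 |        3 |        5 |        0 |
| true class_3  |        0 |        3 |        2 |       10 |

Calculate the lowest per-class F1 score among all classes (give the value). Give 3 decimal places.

Per-class F1 score (2·TP/(2·TP+FP+FN)):
  class_0: TP=3, FP=0+2+0=2, FN=1+1+1=3 → 6/11 = 0.5455
  class_1: TP=12, FP=1+3+3=7, FN=0+2+0=2 → 24/33 = 0.7273
  class_2: TP=5, FP=1+2+2=5, FN=2+3+0=5 → 10/20 = 0.5000
  class_3: TP=10, FP=1+0+0=1, FN=0+3+2=5 → 20/26 = 0.7692
Lowest is class 'class_2' with F1 score = 0.500.

0.500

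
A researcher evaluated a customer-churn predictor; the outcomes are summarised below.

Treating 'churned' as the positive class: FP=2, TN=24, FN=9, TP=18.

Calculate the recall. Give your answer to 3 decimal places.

Recall = TP/(TP+FN) = 18/(18+9) = 18/27 = 0.667

0.667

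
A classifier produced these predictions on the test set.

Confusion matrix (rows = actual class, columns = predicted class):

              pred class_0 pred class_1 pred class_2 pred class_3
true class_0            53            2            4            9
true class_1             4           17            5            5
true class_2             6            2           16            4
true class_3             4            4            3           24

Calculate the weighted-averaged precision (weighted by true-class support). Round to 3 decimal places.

0.684

Per-class precision (TP/(TP+FP)):
  class_0: TP=53, FP=4+6+4=14 → 53/67 = 0.7910
  class_1: TP=17, FP=2+2+4=8 → 17/25 = 0.6800
  class_2: TP=16, FP=4+5+3=12 → 16/28 = 0.5714
  class_3: TP=24, FP=9+5+4=18 → 24/42 = 0.5714
Weighted-precision = Σ (supportᵢ/N)·precisionᵢ with N=162: (68/162)·0.7910 + (31/162)·0.6800 + (28/162)·0.5714 + (35/162)·0.5714 = 0.684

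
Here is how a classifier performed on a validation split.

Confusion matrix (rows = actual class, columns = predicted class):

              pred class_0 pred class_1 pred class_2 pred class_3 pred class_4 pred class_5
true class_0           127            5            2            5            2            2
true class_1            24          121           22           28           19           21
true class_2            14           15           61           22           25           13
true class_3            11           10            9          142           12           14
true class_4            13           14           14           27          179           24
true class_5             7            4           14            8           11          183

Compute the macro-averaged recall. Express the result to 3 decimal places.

0.666

Per-class recall (TP/(TP+FN)):
  class_0: TP=127, FN=5+2+5+2+2=16 → 127/143 = 0.8881
  class_1: TP=121, FN=24+22+28+19+21=114 → 121/235 = 0.5149
  class_2: TP=61, FN=14+15+22+25+13=89 → 61/150 = 0.4067
  class_3: TP=142, FN=11+10+9+12+14=56 → 142/198 = 0.7172
  class_4: TP=179, FN=13+14+14+27+24=92 → 179/271 = 0.6605
  class_5: TP=183, FN=7+4+14+8+11=44 → 183/227 = 0.8062
Macro-recall = mean = (0.8881 + 0.5149 + 0.4067 + 0.7172 + 0.6605 + 0.8062) / 6 = 0.666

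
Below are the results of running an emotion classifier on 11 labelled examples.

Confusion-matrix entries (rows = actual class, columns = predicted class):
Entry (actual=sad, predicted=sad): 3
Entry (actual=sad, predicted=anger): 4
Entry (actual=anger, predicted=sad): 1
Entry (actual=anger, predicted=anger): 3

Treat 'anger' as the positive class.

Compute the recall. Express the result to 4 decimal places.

0.7500

Recall = TP/(TP+FN) = 3/(3+1) = 3/4 = 0.7500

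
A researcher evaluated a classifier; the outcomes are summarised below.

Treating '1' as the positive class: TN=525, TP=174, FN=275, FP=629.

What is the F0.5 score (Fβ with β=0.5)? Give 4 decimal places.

0.2376

Fβ = (1+β²)·TP / ((1+β²)·TP + β²·FN + FP), with β²=1/4
= 1.25·174 / (1.25·174 + 0.25·275 + 629) = 0.2376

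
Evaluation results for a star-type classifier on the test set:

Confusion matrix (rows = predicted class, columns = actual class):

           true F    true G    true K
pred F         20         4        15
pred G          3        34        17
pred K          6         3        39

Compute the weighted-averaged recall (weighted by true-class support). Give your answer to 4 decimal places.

0.6596

Per-class recall (TP/(TP+FN)):
  F: TP=20, FN=3+6=9 → 20/29 = 0.68966
  G: TP=34, FN=4+3=7 → 34/41 = 0.82927
  K: TP=39, FN=15+17=32 → 39/71 = 0.54930
Weighted-recall = Σ (supportᵢ/N)·recallᵢ with N=141: (29/141)·0.68966 + (41/141)·0.82927 + (71/141)·0.54930 = 0.6596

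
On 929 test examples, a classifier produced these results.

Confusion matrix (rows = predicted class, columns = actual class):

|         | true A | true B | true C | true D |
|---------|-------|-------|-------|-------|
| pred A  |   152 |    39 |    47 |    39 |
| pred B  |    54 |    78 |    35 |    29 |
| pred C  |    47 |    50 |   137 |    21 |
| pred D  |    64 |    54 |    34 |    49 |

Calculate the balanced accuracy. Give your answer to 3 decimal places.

0.432

Balanced accuracy = mean of per-class recall.
  A: recall = 152/317 = 0.4795
  B: recall = 78/221 = 0.3529
  C: recall = 137/253 = 0.5415
  D: recall = 49/138 = 0.3551
Mean = (0.4795 + 0.3529 + 0.5415 + 0.3551) / 4 = 0.432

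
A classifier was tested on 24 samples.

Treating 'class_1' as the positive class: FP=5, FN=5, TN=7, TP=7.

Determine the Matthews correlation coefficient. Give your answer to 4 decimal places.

0.1667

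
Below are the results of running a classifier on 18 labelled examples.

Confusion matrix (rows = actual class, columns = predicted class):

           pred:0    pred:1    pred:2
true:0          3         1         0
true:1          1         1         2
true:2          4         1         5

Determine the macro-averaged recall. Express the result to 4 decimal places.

Per-class recall (TP/(TP+FN)):
  0: TP=3, FN=1+0=1 → 3/4 = 0.75000
  1: TP=1, FN=1+2=3 → 1/4 = 0.25000
  2: TP=5, FN=4+1=5 → 5/10 = 0.50000
Macro-recall = mean = (0.75000 + 0.25000 + 0.50000) / 3 = 0.5000

0.5000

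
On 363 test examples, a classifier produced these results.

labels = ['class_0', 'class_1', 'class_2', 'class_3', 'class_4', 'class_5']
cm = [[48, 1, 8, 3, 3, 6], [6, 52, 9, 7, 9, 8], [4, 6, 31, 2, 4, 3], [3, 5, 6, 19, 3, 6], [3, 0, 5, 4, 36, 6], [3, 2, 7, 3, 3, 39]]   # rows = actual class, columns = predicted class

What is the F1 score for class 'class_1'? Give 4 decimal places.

F1 score = 2·TP/(2·TP+FP+FN).
class_1: TP=52, FP=1+6+5+0+2=14, FN=6+9+7+9+8=39 → 104/157 = 0.66242

0.6624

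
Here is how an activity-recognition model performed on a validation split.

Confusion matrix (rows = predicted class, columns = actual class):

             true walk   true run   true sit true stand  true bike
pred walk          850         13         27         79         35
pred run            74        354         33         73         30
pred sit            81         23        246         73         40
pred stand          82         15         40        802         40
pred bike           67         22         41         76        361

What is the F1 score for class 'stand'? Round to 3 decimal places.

0.770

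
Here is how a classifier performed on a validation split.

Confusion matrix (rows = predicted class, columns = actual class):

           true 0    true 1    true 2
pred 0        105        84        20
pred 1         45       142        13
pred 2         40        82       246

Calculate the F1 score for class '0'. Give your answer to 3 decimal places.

Take TP from the diagonal, FP from the rest of the '0' prediction marginal, FN from the rest of the '0' actual marginal.
F1 score = 2·TP/(2·TP+FP+FN).
0: TP=105, FP=84+20=104, FN=45+40=85 → 210/399 = 0.5263

0.526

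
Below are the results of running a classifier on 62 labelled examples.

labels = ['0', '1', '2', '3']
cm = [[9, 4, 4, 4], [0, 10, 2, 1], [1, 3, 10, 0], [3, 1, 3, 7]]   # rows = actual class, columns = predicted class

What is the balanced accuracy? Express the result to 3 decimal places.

Balanced accuracy = mean of per-class recall.
  0: recall = 9/21 = 0.4286
  1: recall = 10/13 = 0.7692
  2: recall = 10/14 = 0.7143
  3: recall = 7/14 = 0.5000
Mean = (0.4286 + 0.7692 + 0.7143 + 0.5000) / 4 = 0.603

0.603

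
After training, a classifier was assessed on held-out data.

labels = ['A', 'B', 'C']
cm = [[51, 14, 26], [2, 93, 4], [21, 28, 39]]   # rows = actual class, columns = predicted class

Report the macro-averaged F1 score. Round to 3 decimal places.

Per-class F1 score (2·TP/(2·TP+FP+FN)):
  A: TP=51, FP=2+21=23, FN=14+26=40 → 102/165 = 0.6182
  B: TP=93, FP=14+28=42, FN=2+4=6 → 186/234 = 0.7949
  C: TP=39, FP=26+4=30, FN=21+28=49 → 78/157 = 0.4968
Macro-F1 score = mean = (0.6182 + 0.7949 + 0.4968) / 3 = 0.637

0.637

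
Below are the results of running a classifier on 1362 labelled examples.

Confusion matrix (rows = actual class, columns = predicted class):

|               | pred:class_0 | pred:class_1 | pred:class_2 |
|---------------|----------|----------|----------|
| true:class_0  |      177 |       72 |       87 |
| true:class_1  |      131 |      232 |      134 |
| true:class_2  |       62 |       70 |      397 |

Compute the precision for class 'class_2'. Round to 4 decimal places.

0.6424

One-vs-rest for 'class_2': TP = diagonal; FP = other classes predicted 'class_2'; FN = 'class_2' predicted as other.
precision = TP/(TP+FP).
class_2: TP=397, FP=87+134=221 → 397/618 = 0.64239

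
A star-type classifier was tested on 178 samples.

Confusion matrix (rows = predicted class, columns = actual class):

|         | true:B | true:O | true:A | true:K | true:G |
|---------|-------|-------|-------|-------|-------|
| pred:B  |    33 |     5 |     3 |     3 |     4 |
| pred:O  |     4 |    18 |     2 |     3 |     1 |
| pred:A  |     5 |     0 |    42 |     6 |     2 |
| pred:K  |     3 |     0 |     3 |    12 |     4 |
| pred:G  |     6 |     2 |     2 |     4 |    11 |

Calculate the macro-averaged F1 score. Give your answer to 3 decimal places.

0.616

Per-class F1 score (2·TP/(2·TP+FP+FN)):
  B: TP=33, FP=5+3+3+4=15, FN=4+5+3+6=18 → 66/99 = 0.6667
  O: TP=18, FP=4+2+3+1=10, FN=5+0+0+2=7 → 36/53 = 0.6792
  A: TP=42, FP=5+0+6+2=13, FN=3+2+3+2=10 → 84/107 = 0.7850
  K: TP=12, FP=3+0+3+4=10, FN=3+3+6+4=16 → 24/50 = 0.4800
  G: TP=11, FP=6+2+2+4=14, FN=4+1+2+4=11 → 22/47 = 0.4681
Macro-F1 score = mean = (0.6667 + 0.6792 + 0.7850 + 0.4800 + 0.4681) / 5 = 0.616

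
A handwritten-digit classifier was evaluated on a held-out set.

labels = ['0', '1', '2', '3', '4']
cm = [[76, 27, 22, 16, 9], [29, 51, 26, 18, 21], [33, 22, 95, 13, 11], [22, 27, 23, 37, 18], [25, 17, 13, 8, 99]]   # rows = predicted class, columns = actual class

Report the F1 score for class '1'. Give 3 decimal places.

Take TP from the diagonal, FP from the rest of the '1' prediction marginal, FN from the rest of the '1' actual marginal.
F1 score = 2·TP/(2·TP+FP+FN).
1: TP=51, FP=29+26+18+21=94, FN=27+22+27+17=93 → 102/289 = 0.3529

0.353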